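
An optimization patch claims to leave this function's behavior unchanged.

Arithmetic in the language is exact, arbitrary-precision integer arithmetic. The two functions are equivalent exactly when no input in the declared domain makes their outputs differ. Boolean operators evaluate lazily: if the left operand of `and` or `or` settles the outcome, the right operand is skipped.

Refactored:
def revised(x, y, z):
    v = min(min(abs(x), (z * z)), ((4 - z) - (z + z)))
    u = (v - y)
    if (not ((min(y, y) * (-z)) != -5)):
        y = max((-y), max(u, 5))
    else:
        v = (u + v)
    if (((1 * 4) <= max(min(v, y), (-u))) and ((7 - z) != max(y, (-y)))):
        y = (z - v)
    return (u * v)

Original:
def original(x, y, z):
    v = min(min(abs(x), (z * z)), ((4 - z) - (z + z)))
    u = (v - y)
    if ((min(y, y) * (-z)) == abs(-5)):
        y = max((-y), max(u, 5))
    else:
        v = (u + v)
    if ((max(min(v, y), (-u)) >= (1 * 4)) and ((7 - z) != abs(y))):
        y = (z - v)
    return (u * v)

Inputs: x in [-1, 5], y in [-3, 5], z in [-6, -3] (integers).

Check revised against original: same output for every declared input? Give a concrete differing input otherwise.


Input x=-1, y=-1, z=-5: 6 from original versus 2 from revised.
verdict: not equivalent; witness: x=-1, y=-1, z=-5


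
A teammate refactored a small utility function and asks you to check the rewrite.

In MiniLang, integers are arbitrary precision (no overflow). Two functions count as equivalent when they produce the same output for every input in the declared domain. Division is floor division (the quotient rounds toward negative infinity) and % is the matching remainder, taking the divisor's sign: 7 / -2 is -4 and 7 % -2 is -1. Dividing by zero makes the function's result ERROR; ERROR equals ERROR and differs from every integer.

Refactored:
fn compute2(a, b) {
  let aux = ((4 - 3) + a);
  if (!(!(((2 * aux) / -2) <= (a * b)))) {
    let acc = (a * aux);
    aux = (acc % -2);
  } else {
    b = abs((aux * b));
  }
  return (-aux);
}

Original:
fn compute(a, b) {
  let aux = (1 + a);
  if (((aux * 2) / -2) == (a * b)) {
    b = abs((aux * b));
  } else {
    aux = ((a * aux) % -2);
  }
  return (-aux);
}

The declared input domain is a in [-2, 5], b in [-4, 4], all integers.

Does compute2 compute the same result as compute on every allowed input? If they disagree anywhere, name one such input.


Run the pair on a=-2, b=0.
compute: aux=-1, then (((aux * 2) / -2) == (a * b)) is false, then aux=0, then returns 0
compute2: aux=-1, then (!(!(((2 * aux) / -2) <= (a * b)))) is false, then b=0, then returns 1
0 and 1 differ, so these are not the same function on this domain.
verdict: not equivalent; witness: a=-2, b=0


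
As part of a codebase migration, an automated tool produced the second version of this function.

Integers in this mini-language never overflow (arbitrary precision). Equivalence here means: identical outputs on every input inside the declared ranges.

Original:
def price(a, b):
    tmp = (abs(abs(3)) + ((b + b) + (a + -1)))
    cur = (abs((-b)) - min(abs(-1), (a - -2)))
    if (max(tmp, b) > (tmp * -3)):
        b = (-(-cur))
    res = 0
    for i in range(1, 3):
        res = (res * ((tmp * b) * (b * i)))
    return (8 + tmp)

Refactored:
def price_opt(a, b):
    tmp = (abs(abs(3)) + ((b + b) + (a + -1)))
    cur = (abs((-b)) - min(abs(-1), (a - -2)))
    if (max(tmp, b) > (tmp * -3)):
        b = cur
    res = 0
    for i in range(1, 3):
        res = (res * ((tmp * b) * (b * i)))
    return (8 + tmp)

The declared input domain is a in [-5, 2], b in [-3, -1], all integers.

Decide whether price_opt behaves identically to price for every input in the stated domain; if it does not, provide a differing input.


Equivalent — the differences include same computation, different form, yet no declared input distinguishes the two.
Spot check at a=1, b=-3 — price: tmp = -3; cur = 2; (max(tmp, b) > (tmp * -3)) -> false; res = 0; [i=1]; res = 0; [i=2]; res = 0; return 5. price_opt: tmp = -3; cur = 2; (max(tmp, b) > (tmp * -3)) -> false; res = 0; [i=1]; res = 0; [i=2]; res = 0; return 5. Both give 5.
Across all 24 domain points the two functions coincide.
verdict: equivalent


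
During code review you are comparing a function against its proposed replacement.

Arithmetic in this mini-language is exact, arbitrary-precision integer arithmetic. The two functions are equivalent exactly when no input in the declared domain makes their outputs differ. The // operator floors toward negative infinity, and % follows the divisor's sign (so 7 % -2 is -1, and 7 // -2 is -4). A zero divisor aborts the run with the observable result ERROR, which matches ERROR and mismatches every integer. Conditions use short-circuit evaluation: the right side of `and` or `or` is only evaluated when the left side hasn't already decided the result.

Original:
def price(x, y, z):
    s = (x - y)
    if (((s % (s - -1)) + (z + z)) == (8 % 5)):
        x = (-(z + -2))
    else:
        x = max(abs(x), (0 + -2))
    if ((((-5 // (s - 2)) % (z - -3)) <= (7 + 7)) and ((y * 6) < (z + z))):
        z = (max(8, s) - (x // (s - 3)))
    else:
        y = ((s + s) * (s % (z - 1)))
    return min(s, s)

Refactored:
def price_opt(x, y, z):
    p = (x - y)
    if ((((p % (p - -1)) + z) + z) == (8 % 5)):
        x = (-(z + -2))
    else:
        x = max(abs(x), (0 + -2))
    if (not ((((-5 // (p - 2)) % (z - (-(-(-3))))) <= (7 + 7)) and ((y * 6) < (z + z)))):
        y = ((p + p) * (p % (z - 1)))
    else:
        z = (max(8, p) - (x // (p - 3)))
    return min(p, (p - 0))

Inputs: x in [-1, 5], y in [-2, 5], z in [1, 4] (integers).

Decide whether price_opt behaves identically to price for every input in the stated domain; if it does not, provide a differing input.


This is a faithful refactor — local variable names differ, plus arithmetic usage differs, plus boolean connective usage differs, plus constant usage differs, but the computed results match everywhere.
Spot check at x=3, y=1, z=4 — price: s := 2 | (((s % (s - -1)) + (z + z)) == (8 % 5)): false | x := 3 | divide-by-zero, output ERROR. price_opt: p := 2 | ((((p % (p - -1)) + z) + z) == (8 % 5)): false | x := 3 | divide-by-zero, output ERROR. Both give ERROR.
Every one of the 224 inputs gives matching results.
verdict: equivalent


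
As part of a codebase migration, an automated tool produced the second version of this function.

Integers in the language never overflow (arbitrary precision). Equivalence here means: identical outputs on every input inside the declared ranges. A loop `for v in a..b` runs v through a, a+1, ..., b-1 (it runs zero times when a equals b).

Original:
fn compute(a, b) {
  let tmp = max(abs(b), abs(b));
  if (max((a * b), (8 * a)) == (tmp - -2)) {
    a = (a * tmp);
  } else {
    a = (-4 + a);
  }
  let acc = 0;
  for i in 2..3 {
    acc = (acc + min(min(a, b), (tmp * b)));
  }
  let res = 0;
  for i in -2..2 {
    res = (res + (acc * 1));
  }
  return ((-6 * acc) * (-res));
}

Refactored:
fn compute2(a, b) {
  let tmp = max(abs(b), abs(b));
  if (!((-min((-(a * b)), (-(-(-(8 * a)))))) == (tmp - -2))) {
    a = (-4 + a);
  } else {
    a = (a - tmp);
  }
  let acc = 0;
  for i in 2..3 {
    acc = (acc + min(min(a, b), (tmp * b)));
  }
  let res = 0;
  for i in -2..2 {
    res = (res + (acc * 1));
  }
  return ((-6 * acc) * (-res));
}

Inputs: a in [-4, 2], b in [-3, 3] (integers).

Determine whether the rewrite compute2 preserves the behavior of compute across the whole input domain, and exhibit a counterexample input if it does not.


Consider the input a=-3, b=-1.
compute: tmp=1, then (max((a * b), (8 * a)) == (tmp - -2)) is true, then a=-3, then acc=0, then (i=2), then acc=-3, then res=0, then (i=-2), then res=-3, then (i=-1), then res=-6, then (i=0), then res=-9, then (i=1), then res=-12, then returns 216
compute2: tmp=1, then (!((-min((-(a * b)), (-(-(-(8 * a)))))) == (tmp - -2))) is false, then a=-4, then acc=0, then (i=2), then acc=-4, then res=0, then (i=-2), then res=-4, then (i=-1), then res=-8, then (i=0), then res=-12, then (i=1), then res=-16, then returns 384
216 against 384: the behavior changed.
verdict: not equivalent; witness: a=-3, b=-1


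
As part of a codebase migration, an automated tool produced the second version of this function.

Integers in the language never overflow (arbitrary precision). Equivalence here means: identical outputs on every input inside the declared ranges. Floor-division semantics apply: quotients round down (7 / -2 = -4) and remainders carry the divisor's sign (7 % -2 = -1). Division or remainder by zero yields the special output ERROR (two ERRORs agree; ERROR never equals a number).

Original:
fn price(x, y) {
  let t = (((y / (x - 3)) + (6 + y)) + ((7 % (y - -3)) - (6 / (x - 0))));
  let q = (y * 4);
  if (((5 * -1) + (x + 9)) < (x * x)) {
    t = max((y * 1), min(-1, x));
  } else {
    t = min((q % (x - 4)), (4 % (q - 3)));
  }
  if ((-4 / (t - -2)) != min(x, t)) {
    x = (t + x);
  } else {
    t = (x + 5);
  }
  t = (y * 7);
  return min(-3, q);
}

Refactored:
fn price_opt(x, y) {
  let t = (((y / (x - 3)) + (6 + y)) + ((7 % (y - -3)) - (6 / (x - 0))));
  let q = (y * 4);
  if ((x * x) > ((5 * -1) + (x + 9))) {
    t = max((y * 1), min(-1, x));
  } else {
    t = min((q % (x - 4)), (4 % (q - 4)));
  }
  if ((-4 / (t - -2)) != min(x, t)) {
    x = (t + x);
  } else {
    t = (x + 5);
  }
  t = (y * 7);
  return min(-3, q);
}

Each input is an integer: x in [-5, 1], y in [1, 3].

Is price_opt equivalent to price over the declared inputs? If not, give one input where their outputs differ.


Try x=-1, y=1.
price: t=15, then q=4, then (((5 * -1) + (x + 9)) < (x * x)) is false, then t=-1, then ((-4 / (t - -2)) != min(x, t)) is true, then x=-2, then t=7, then returns -3
price_opt: t=15, then q=4, then ((x * x) > ((5 * -1) + (x + 9))) is false, then a zero divisor aborts: ERROR
-3 vs ERROR — the two versions disagree here.
verdict: not equivalent; witness: x=-1, y=1


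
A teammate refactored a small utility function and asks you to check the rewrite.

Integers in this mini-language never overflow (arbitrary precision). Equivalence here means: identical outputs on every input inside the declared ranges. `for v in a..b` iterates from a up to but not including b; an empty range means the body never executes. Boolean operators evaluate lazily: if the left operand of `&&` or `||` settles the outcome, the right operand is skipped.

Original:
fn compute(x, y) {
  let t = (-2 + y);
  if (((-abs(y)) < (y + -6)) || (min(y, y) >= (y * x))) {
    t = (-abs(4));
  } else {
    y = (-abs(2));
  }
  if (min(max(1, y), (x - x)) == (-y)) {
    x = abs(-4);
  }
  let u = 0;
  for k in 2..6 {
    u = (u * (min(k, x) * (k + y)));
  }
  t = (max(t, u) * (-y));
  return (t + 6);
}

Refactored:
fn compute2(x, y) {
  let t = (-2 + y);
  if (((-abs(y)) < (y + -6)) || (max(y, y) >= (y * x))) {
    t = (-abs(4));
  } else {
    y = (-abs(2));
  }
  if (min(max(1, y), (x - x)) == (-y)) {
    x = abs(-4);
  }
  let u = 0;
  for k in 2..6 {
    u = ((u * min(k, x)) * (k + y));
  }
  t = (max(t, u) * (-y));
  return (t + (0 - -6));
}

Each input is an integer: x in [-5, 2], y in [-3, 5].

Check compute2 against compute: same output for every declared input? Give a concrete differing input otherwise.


Although `min(y, y)` became `max(y, y)`, no input in the stated domain can expose it; all 72 inputs agree.
verdict: equivalent


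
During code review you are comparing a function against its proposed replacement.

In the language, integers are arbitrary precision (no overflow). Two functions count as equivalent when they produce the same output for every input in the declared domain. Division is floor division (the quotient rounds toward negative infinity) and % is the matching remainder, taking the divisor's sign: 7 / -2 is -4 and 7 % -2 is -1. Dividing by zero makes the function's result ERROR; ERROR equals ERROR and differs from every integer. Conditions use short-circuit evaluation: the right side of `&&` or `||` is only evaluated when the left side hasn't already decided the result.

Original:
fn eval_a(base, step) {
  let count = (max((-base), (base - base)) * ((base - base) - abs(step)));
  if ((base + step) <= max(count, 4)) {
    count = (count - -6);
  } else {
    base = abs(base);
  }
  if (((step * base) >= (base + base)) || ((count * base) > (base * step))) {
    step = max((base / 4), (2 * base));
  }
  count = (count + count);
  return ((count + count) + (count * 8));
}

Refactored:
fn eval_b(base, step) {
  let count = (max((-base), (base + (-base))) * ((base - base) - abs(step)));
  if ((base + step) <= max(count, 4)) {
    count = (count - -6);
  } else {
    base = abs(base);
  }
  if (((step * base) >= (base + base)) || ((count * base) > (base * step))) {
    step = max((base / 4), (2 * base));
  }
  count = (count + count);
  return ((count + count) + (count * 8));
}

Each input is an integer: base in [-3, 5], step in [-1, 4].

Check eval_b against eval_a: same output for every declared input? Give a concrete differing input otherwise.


This is a faithful refactor — arithmetic usage differs, but the computed results match everywhere.
Tracing base=4, step=-1: eval_a: count becomes 0; next ((base + step) <= max(count, 4)) evaluates to true; next count becomes 6; next (((step * base) >= (base + base)) || ((count * base) > (base * step))) evaluates to true; next step becomes 8; next count becomes 12; next final value 120 | eval_b: count becomes 0; next ((base + step) <= max(count, 4)) evaluates to true; next count becomes 6; next (((step * base) >= (base + base)) || ((count * base) > (base * step))) evaluates to true; next step becomes 8; next count becomes 12; next final value 120 — matching result 120.
An exhaustive pass over the 54 declared inputs shows identical outputs.
verdict: equivalent


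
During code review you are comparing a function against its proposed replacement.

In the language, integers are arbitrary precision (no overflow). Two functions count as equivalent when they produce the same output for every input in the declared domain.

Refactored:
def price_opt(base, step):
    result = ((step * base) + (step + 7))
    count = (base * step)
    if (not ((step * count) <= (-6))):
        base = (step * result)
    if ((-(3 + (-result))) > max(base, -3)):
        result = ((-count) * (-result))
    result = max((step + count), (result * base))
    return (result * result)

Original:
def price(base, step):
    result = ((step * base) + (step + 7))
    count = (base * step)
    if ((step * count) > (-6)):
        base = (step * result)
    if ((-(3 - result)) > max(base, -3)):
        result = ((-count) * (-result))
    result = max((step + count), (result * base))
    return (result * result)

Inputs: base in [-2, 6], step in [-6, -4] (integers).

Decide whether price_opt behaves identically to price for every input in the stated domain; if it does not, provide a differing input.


Although comparison usage differs, and arithmetic usage differs, and boolean connective usage differs, 27/27 inputs agree.
verdict: equivalent


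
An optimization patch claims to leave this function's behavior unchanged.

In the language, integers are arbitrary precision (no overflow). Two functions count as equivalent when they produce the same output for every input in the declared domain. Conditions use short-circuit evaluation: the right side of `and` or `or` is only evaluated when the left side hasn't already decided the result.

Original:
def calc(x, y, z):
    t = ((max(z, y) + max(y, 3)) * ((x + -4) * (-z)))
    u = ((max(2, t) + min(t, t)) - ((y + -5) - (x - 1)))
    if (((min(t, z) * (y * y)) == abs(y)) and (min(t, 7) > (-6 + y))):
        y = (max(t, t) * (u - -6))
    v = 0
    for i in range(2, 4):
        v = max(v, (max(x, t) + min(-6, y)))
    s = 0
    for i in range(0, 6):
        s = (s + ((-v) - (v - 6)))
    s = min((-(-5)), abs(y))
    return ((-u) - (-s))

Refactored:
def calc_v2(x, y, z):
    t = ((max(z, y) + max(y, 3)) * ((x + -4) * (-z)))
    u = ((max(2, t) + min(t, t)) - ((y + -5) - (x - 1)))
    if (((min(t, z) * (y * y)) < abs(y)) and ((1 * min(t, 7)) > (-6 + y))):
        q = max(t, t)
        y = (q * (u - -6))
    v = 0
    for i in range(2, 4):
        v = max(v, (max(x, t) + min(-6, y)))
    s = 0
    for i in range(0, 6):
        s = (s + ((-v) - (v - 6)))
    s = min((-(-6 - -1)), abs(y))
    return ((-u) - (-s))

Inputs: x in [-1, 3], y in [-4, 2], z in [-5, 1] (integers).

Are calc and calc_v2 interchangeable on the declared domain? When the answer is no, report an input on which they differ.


x=-1, y=-4, z=-5 yields -53 from calc but -52 from calc_v2.
verdict: not equivalent; witness: x=-1, y=-4, z=-5


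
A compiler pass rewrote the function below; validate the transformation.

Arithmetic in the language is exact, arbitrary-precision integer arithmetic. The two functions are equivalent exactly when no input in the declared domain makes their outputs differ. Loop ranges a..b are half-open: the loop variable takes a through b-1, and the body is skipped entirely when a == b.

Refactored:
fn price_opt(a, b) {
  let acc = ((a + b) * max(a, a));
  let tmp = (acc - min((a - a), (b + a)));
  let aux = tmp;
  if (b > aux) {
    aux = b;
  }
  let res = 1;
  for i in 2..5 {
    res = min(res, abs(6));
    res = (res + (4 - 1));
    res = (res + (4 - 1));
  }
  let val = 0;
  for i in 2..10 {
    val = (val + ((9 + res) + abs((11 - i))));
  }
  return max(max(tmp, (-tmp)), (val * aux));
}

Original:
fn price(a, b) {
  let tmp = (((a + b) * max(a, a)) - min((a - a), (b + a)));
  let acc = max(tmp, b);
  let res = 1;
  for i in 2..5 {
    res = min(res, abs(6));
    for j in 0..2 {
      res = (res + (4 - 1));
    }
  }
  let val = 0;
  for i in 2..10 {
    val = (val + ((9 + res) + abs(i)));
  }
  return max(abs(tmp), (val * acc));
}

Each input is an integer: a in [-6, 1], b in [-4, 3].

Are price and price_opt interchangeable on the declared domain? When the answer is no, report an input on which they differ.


Although constant usage differs, plus arithmetic usage differs, plus statement counts differ, plus min/max/abs usage differs, plus branching structure differs, plus loop structure differs, plus local variable names differ, plus comparison usage differs, 64/64 inputs agree.
verdict: equivalent


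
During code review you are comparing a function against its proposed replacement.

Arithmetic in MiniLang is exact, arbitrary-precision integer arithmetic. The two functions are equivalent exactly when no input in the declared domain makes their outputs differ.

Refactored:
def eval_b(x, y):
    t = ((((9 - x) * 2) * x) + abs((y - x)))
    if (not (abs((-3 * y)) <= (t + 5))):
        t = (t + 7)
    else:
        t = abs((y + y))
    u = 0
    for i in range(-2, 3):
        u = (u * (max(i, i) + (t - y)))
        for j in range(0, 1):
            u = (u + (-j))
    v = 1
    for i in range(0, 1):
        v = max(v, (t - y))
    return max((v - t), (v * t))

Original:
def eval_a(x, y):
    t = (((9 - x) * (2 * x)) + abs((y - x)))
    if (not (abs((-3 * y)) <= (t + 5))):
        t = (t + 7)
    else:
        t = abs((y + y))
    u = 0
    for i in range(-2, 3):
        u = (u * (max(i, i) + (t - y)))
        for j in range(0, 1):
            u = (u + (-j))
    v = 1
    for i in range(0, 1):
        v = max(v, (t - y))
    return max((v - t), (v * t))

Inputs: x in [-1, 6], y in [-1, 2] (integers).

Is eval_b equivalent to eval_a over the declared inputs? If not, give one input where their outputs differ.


This is a faithful refactor — same computation, different form, but the computed results match everywhere.
Tracing x=4, y=1: eval_a: t = 43; (not (abs((-3 * y)) <= (t + 5))) -> false; t = 2; u = 0; [i=-2]; u = 0; [j=0]; u = 0; [i=-1]; u = 0; [j=0]; u = 0; [i=0]; u = 0; [j=0]; u = 0; [i=1]; u = 0; [j=0]; u = 0; [i=2]; u = 0; [j=0]; u = 0; v = 1; [i=0]; v = 1; return 2 | eval_b: t = 43; (not (abs((-3 * y)) <= (t + 5))) -> false; t = 2; u = 0; [i=-2]; u = 0; [j=0]; u = 0; [i=-1]; u = 0; [j=0]; u = 0; [i=0]; u = 0; [j=0]; u = 0; [i=1]; u = 0; [j=0]; u = 0; [i=2]; u = 0; [j=0]; u = 0; v = 1; [i=0]; v = 1; return 2 — matching result 2.
Every one of the 32 inputs gives matching results.
verdict: equivalent


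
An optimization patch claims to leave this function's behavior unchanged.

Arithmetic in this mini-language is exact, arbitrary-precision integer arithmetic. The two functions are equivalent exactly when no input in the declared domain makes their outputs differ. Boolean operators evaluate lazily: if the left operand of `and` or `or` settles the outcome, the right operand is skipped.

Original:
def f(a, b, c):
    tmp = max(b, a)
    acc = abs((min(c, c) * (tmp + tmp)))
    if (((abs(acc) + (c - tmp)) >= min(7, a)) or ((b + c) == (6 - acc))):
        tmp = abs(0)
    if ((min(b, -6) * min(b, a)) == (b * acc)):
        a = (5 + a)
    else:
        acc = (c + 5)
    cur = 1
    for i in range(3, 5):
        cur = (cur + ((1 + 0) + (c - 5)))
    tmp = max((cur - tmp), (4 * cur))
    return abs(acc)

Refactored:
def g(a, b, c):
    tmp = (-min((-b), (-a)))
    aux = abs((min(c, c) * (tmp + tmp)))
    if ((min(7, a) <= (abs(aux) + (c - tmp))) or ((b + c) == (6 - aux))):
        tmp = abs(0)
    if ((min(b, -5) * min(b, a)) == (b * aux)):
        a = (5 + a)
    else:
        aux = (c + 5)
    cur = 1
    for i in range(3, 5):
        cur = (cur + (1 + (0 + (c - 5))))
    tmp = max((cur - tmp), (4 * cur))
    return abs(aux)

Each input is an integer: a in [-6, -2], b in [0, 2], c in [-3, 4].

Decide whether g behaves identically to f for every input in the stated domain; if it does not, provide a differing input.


The rewrite breaks on a=-4, b=2, c=-3, where the results are 12 and 2.
f: tmp := 2 | acc := 12 | (((abs(acc) + (c - tmp)) >= min(7, a)) or ((b + c) == (6 - acc))): true | tmp := 0 | ((min(b, -6) * min(b, a)) == (b * acc)): true | a := 1 | cur := 1 | iter i=3: | cur := -6 | iter i=4: | cur := -13 | tmp := -13 | result 12
g: tmp := 2 | aux := 12 | ((min(7, a) <= (abs(aux) + (c - tmp))) or ((b + c) == (6 - aux))): true | tmp := 0 | ((min(b, -5) * min(b, a)) == (b * aux)): false | aux := 2 | cur := 1 | iter i=3: | cur := -6 | iter i=4: | cur := -13 | tmp := -13 | result 2
verdict: not equivalent; witness: a=-4, b=2, c=-3


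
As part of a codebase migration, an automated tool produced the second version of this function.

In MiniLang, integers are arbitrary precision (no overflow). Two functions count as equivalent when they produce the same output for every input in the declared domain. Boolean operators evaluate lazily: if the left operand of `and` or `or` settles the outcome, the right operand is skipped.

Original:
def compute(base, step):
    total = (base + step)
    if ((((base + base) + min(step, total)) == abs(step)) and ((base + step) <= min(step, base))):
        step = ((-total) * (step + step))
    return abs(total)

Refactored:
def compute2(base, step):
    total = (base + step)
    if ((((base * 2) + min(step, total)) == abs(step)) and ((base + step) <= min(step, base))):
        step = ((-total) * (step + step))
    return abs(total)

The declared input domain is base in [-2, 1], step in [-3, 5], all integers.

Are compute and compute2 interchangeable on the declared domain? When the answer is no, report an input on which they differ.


Although constant usage differs; also arithmetic usage differs, 36/36 inputs agree.
verdict: equivalent


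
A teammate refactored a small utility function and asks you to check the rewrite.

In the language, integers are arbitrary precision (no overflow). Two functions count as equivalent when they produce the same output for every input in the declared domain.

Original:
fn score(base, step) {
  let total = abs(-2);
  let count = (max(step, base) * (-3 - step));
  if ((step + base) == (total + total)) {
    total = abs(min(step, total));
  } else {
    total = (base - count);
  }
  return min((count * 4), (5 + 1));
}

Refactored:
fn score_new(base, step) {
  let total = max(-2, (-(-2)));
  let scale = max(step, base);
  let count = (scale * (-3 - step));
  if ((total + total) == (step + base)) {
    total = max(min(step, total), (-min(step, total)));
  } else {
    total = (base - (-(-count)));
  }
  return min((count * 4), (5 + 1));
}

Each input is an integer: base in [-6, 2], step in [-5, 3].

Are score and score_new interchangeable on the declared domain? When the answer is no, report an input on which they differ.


The two are interchangeable: local variable names differ; and statement counts differ; and min/max/abs usage differs; and constant usage differs, and every declared input agrees.
Tracing base=-1, step=-2: score: total = 2; count = 1; ((step + base) == (total + total)) -> false; total = -2; return 4 | score_new: total = 2; scale = -1; count = 1; ((total + total) == (step + base)) -> false; total = -2; return 4 — matching result 4.
Across all 81 domain points the two functions coincide.
verdict: equivalent


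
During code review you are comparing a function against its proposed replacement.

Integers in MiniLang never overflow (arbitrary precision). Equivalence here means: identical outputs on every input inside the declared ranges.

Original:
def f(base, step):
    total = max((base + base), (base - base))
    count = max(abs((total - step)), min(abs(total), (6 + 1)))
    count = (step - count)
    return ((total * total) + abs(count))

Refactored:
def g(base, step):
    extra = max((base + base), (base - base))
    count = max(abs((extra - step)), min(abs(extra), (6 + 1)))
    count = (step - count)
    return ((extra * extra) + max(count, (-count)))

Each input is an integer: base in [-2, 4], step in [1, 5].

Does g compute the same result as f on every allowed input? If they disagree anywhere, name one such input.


Differences: local variable names differ, min/max/abs usage differs — yet all 35 inputs agree.
verdict: equivalent


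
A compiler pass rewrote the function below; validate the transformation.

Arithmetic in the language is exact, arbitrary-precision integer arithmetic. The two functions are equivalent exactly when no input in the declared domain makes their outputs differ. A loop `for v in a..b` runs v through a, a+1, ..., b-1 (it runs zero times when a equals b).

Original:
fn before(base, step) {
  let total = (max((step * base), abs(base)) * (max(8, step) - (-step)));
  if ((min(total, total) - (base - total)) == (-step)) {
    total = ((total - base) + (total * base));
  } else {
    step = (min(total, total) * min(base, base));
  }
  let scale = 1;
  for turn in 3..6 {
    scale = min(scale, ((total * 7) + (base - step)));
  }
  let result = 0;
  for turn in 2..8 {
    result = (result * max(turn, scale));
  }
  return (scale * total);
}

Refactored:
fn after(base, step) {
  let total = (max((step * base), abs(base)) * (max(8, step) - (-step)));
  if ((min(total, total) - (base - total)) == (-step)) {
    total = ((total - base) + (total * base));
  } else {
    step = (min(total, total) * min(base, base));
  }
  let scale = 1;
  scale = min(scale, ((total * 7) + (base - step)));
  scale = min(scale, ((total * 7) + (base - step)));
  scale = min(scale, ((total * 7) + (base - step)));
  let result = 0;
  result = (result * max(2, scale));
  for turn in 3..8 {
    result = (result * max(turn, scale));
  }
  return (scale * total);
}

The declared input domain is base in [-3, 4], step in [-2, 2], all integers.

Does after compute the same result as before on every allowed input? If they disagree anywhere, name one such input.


Differences: constant usage differs; also min/max/abs usage differs; also statement counts differ; also loop structure differs; also arithmetic usage differs — yet all 40 inputs agree.
verdict: equivalent


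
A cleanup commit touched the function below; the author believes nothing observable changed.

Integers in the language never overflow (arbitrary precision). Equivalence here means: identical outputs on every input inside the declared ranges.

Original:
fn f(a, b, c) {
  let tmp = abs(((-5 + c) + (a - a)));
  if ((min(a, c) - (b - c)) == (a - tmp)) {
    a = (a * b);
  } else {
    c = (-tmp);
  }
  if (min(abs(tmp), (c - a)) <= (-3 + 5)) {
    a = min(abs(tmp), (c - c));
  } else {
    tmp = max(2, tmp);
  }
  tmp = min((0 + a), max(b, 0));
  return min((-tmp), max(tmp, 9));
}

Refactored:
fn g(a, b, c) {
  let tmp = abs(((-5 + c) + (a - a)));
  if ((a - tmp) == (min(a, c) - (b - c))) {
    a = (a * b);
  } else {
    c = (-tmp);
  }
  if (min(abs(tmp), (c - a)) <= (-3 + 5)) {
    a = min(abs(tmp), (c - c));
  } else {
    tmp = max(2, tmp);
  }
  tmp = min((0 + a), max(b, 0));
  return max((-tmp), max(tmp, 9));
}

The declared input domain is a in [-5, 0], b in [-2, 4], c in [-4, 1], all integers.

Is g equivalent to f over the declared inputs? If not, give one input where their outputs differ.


Not equivalent: a=-5, b=-2, c=-4 separates them (0 vs 9).
f: tmp := 9 | ((min(a, c) - (b - c)) == (a - tmp)): false | c := -9 | (min(abs(tmp), (c - a)) <= (-3 + 5)): true | a := 0 | tmp := 0 | result 0
g: tmp := 9 | ((a - tmp) == (min(a, c) - (b - c))): false | c := -9 | (min(abs(tmp), (c - a)) <= (-3 + 5)): true | a := 0 | tmp := 0 | result 9
verdict: not equivalent; witness: a=-5, b=-2, c=-4


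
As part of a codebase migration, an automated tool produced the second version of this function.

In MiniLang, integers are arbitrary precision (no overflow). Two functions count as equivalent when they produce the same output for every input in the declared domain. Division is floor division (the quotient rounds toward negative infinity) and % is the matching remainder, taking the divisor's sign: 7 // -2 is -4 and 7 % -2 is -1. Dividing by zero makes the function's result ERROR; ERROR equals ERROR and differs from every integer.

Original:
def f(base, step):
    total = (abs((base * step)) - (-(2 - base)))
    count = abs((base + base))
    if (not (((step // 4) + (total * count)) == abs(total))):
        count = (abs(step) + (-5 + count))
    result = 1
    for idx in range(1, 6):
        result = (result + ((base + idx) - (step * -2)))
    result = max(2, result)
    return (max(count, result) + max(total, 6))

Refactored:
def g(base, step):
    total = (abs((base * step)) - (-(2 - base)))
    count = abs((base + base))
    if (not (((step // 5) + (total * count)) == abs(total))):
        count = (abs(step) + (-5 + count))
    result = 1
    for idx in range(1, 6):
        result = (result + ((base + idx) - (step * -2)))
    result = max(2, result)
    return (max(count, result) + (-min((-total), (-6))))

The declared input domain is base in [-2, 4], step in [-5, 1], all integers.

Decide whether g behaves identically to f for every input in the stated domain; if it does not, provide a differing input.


Equivalent. The suspicious edit (`4` became `5`) never changes the result for any input inside the declared domain.
Across all 49 domain points the two functions coincide.
One worked example (base=1, step=0) — f: total := 1 | count := 2 | (not (((step // 4) + (total * count)) == abs(total))): true | count := -3 | result := 1 | iter idx=1: | result := 3 | iter idx=2: | result := 6 | iter idx=3: | result := 10 | iter idx=4: | result := 15 | iter idx=5: | result := 21 | result := 21 | result 27; g: total := 1 | count := 2 | (not (((step // 5) + (total * count)) == abs(total))): true | count := -3 | result := 1 | iter idx=1: | result := 3 | iter idx=2: | result := 6 | iter idx=3: | result := 10 | iter idx=4: | result := 15 | iter idx=5: | result := 21 | result := 21 | result 27; agreement on 27.
verdict: equivalent


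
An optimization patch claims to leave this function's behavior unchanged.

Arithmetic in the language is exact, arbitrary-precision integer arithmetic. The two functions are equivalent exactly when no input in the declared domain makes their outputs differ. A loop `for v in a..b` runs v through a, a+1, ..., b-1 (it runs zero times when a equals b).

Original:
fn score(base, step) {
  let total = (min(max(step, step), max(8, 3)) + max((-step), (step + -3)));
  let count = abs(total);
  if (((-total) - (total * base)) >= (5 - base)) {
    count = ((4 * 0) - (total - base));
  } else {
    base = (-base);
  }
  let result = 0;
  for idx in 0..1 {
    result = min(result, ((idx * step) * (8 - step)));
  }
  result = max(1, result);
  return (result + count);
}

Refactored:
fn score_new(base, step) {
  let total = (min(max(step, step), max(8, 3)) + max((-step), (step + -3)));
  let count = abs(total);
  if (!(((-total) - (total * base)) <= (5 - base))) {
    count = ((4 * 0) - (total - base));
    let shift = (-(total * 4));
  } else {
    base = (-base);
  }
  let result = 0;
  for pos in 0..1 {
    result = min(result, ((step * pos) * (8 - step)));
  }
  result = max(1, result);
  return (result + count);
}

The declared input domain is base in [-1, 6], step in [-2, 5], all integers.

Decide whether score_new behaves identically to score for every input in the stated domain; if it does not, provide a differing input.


Not equivalent: base=5, step=-2 separates them (6 vs 1).
score: total=0, then count=0, then (((-total) - (total * base)) >= (5 - base)) is true, then count=5, then result=0, then (idx=0), then result=0, then result=1, then returns 6
score_new: total=0, then count=0, then (!(((-total) - (total * base)) <= (5 - base))) is false, then base=-5, then result=0, then (pos=0), then result=0, then result=1, then returns 1
verdict: not equivalent; witness: base=5, step=-2


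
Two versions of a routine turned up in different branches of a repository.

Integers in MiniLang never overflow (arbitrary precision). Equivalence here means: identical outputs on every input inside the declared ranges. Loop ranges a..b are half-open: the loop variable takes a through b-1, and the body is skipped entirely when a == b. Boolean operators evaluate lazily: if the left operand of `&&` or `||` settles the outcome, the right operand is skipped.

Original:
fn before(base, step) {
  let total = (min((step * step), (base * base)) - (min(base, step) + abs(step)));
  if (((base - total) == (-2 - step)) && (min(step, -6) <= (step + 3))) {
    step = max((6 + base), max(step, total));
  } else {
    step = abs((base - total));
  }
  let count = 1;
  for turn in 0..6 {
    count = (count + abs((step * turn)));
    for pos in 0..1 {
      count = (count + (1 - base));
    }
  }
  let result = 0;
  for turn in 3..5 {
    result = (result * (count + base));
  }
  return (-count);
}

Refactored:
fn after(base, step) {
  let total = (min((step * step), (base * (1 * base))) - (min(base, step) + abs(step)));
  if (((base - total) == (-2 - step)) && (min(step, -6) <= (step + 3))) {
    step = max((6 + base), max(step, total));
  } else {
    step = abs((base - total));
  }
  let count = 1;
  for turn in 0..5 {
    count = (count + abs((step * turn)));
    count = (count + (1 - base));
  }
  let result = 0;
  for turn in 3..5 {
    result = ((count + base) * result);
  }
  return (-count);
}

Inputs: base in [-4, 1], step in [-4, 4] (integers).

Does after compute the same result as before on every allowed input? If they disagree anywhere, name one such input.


There is a counterexample at base=-4, step=-4: -331 on one side, -226 on the other.
before: total becomes 16; next (((base - total) == (-2 - step)) && (min(step, -6) <= (step + 3))) evaluates to false; next step becomes 20; next count becomes 1; next at turn=0:; next count becomes 1; next at pos=0:; next count becomes 6; next at turn=1:; next count becomes 26; next at pos=0:; next count becomes 31; next at turn=2:; next count becomes 71; next at pos=0:; next count becomes 76; next at turn=3:; next count becomes 136; next at pos=0:; next count becomes 141; next at turn=4:; next count becomes 221; next at pos=0:; next count becomes 226; next at turn=5:; next count becomes 326; next at pos=0:; next count becomes 331; next result becomes 0; next at turn=3:; next result becomes 0; next at turn=4:; next result becomes 0; next final value -331
after: total becomes 16; next (((base - total) == (-2 - step)) && (min(step, -6) <= (step + 3))) evaluates to false; next step becomes 20; next count becomes 1; next at turn=0:; next count becomes 1; next count becomes 6; next at turn=1:; next count becomes 26; next count becomes 31; next at turn=2:; next count becomes 71; next count becomes 76; next at turn=3:; next count becomes 136; next count becomes 141; next at turn=4:; next count becomes 221; next count becomes 226; next result becomes 0; next at turn=3:; next result becomes 0; next at turn=4:; next result becomes 0; next final value -226
verdict: not equivalent; witness: base=-4, step=-4


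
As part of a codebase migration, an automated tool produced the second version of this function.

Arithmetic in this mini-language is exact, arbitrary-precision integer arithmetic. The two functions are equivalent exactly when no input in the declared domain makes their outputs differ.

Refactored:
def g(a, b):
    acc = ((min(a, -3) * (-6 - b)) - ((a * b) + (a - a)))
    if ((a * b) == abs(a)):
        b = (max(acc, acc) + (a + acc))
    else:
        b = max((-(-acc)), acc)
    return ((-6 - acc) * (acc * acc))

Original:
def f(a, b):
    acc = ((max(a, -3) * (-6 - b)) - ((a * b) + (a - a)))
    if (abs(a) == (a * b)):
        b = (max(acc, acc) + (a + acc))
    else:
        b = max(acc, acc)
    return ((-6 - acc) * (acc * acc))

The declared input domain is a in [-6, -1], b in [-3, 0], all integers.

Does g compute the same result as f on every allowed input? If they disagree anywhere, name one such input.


There is a counterexample at a=-6, b=-3: 243 on one side, 0 on the other.
f: acc=-9, then (abs(a) == (a * b)) is false, then b=-9, then returns 243
g: acc=0, then ((a * b) == abs(a)) is false, then b=0, then returns 0
verdict: not equivalent; witness: a=-6, b=-3


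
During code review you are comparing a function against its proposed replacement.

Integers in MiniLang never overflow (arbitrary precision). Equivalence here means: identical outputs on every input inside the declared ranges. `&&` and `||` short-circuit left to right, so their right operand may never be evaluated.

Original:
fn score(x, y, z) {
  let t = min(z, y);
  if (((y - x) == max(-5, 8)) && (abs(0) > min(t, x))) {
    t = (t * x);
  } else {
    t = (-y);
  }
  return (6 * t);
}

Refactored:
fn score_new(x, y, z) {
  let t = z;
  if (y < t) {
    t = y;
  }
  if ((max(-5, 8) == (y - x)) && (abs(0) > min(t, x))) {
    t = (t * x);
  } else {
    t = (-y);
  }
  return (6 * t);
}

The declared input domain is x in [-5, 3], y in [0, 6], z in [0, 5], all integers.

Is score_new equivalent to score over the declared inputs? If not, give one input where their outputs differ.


Equivalent — the differences include comparison usage differs, and statement counts differ, and min/max/abs usage differs, and branching structure differs, yet no declared input distinguishes the two.
Tracing x=-1, y=4, z=2: score: t becomes 2; next (((y - x) == max(-5, 8)) && (abs(0) > min(t, x))) evaluates to false; next t becomes -4; next final value -24 | score_new: t becomes 2; next (y < t) evaluates to false; next ((max(-5, 8) == (y - x)) && (abs(0) > min(t, x))) evaluates to false; next t becomes -4; next final value -24 — matching result -24.
Every one of the 378 inputs gives matching results.
verdict: equivalent


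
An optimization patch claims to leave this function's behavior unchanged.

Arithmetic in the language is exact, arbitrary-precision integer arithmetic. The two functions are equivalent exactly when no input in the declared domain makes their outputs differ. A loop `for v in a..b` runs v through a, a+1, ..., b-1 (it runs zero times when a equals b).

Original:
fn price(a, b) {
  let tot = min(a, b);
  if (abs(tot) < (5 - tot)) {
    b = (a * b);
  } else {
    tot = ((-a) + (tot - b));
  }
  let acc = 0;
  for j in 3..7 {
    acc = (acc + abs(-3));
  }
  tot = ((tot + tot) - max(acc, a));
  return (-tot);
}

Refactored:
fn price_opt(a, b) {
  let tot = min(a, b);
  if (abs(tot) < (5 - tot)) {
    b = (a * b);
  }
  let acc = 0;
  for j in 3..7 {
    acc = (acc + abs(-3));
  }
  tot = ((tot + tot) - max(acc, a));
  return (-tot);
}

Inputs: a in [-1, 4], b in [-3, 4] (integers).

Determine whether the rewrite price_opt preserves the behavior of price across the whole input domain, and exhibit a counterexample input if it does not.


a=3, b=3 yields 18 from price but 6 from price_opt.
verdict: not equivalent; witness: a=3, b=3
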